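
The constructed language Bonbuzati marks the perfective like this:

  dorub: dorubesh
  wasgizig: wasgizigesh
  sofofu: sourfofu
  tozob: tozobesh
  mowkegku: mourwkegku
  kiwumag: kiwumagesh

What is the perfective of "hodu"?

sofofu and dorub both have last vowel 'u' yet inflect differently (sourfofu, dorubesh), so the last vowel is not what conditions the rule; the final letter is.
"hodu" ends in -u. The stems ending in -u (sofofu → sourfofu, mowkegku → mourwkegku) insert -ur- after the first vowel.
The other pattern: stems ending in -b or -g add -esh.
So hodu → hourdu.

hourdu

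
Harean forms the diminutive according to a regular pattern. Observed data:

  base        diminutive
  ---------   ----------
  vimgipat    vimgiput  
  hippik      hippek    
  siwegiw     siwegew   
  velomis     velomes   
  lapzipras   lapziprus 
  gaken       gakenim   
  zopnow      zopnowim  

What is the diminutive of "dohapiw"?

dohapew

lapzipras and velomis both end in -s yet inflect differently (lapziprus, velomes), so the final letter is not what conditions the rule; the last vowel is.
"dohapiw" has last vowel 'i'. The stems whose last vowel is 'i' (siwegiw → siwegew, velomis → velomes, hippik → hippek) change the last vowel to 'e'.
So dohapiw → dohapew.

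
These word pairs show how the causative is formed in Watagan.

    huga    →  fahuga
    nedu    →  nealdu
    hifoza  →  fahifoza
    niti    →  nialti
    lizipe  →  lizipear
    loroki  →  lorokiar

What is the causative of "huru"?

fahuru

"huru" begins with h-. The stems beginning with h- (huga → fahuga, hifoza → fahifoza) add the prefix fa-.
So huru → fahuru.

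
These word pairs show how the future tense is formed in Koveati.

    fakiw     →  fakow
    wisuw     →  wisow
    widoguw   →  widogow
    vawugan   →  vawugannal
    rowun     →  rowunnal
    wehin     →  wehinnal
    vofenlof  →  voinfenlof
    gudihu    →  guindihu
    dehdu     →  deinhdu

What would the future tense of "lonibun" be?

wisuw and rowun both have last vowel 'u' yet inflect differently (wisow, rowunnal), so the last vowel is not what conditions the rule; the final letter is.
"lonibun" ends in -n. The stems ending in -n (vawugan → vawugannal, rowun → rowunnal, wehin → wehinnal) double the final consonant and add -al.
The other patterns: stems ending in -w change the last vowel to 'o'; stems ending in -f or -u insert -in- after the first vowel.
So lonibun → lonibunnal.

lonibunnal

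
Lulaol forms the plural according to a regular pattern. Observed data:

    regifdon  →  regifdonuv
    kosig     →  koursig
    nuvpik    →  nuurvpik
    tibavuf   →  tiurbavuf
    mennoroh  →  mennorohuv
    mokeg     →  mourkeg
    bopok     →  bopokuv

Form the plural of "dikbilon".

bopok and nuvpik both end in -k yet inflect differently (bopokuv, nuurvpik), so the final letter is not what conditions the rule; the last vowel is.
"dikbilon" has last vowel 'o'. The stems whose last vowel is 'o' (regifdon → regifdonuv, mennoroh → mennorohuv, bopok → bopokuv) add -uv.
The other pattern: stems whose last vowel is 'e', 'i' or 'u' insert -ur- after the first vowel.
So dikbilon → dikbilonuv.

dikbilonuv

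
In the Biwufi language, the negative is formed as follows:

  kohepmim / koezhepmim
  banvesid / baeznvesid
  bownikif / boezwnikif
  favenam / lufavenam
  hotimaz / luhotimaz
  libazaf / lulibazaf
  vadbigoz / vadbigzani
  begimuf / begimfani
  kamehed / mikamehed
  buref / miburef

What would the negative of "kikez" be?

mikikez

"kikez" has last vowel 'e'. The stems whose last vowel is 'e' (kamehed → mikamehed, buref → miburef) add the prefix mi-.
So kikez → mikikez.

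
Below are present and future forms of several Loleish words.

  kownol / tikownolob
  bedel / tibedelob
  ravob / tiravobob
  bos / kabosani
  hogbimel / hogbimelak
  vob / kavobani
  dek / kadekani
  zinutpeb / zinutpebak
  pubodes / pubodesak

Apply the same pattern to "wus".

"wus" has 1 vowel. The stems with 1 vowel (bos → kabosani, dek → kadekani, vob → kavobani) add ka- … -ani around the stem.
So wus → kawusani.

kawusani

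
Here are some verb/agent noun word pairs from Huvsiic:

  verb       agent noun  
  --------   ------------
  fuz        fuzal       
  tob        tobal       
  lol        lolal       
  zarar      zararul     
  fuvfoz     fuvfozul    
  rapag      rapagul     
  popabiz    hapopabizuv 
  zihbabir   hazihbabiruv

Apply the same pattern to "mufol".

fuz and fuvfoz both end in -z yet inflect differently (fuzal, fuvfozul), so the final letter is not what conditions the rule; the number of vowels is.
"mufol" has 2 vowels. The stems with 2 vowels (zarar → zararul, fuvfoz → fuvfozul, rapag → rapagul) add -ul.
So mufol → mufolul.

mufolul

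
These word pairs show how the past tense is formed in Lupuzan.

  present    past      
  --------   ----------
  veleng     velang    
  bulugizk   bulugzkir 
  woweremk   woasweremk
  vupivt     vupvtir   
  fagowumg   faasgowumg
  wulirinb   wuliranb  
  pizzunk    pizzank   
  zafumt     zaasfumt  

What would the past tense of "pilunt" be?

pilant

"pilunt" has second-to-last letter 'n'. The stems whose second-to-last letter is 'n' (wulirinb → wuliranb, veleng → velang, pizzunk → pizzank) change the last vowel to 'a'.
So pilunt → pilant.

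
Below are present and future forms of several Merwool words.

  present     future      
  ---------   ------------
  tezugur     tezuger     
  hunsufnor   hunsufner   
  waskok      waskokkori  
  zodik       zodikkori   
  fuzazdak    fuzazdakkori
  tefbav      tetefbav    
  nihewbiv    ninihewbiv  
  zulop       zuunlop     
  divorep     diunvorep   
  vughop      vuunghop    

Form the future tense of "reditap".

"reditap" ends in -p. The stems ending in -p (zulop → zuunlop, divorep → diunvorep, vughop → vuunghop) insert -un- after the first vowel.
The other patterns: stems ending in -r change the last vowel to 'e'; stems ending in -k double the final consonant and add -ori; stems ending in -v repeat the first consonant+vowel as a prefix.
So reditap → reunditap.

reunditap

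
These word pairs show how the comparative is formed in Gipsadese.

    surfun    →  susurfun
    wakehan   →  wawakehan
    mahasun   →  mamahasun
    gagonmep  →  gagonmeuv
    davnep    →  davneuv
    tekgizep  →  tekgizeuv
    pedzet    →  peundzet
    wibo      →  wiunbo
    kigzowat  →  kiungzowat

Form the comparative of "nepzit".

"nepzit" ends in -t. The stems ending in -t (pedzet → peundzet, kigzowat → kiungzowat) insert -un- after the first vowel.
So nepzit → neunpzit.

neunpzit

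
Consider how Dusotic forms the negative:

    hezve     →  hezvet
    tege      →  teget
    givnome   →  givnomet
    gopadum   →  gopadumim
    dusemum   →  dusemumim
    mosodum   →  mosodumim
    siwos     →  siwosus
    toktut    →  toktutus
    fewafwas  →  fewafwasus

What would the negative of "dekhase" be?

dekhaset

gopadum and toktut both have last vowel 'u' yet inflect differently (gopadumim, toktutus), so the last vowel is not what conditions the rule; the final letter is.
"dekhase" ends in -e. The stems ending in -e (hezve → hezvet, tege → teget, givnome → givnomet) drop the final letter and add -et.
The other patterns: stems ending in -m add -im; stems ending in -s or -t add -us.
So dekhase → dekhaset.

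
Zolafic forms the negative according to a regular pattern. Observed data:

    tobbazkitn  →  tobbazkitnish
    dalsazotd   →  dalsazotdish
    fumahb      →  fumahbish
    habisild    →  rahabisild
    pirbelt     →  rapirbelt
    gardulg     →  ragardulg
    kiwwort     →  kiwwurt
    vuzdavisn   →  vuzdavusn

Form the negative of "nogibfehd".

dalsazotd and habisild both end in -d yet inflect differently (dalsazotdish, rahabisild), so the final letter is not what conditions the rule; the second-to-last letter is.
"nogibfehd" has second-to-last letter 'h'. The one such stem in the data (fumahb → fumahbish) adds -ish, so the same rule applies.
So nogibfehd → nogibfehdish.

nogibfehdish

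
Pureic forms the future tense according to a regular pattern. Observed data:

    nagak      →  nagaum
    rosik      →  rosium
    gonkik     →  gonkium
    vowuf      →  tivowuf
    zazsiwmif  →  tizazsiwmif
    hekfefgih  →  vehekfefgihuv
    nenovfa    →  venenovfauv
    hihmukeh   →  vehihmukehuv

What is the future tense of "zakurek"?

rosik and zazsiwmif both have last vowel 'i' yet inflect differently (rosium, tizazsiwmif), so the last vowel is not what conditions the rule; the final letter is.
"zakurek" ends in -k. The stems ending in -k (nagak → nagaum, rosik → rosium, gonkik → gonkium) drop the final letter and add -um.
So zakurek → zakureum.

zakureum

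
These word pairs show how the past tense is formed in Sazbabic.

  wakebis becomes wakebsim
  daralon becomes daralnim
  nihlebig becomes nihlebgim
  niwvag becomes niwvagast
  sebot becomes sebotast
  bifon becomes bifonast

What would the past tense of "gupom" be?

gupomast

nihlebig and niwvag both end in -g yet inflect differently (nihlebgim, niwvagast), so the final letter is not what conditions the rule; the number of vowels is.
"gupom" has 2 vowels. The stems with 2 vowels (niwvag → niwvagast, sebot → sebotast, bifon → bifonast) add -ast.
The other pattern: stems with 3 vowels delete the last vowel and add -im.
So gupom → gupomast.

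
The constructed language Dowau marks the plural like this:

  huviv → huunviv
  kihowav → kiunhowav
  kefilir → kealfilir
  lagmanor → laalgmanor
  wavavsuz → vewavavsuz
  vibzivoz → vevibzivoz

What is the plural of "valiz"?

huviv and kefilir both have last vowel 'i' yet inflect differently (huunviv, kealfilir), so the last vowel is not what conditions the rule; the final letter is.
"valiz" ends in -z. The stems ending in -z (wavavsuz → vewavavsuz, vibzivoz → vevibzivoz) add the prefix ve-.
So valiz → vevaliz.

vevaliz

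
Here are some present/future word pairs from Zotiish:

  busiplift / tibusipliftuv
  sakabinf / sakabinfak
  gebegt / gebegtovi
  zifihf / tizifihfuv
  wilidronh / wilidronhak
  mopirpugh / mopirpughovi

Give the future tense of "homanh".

homanhak

"homanh" has second-to-last letter 'n'. The stems whose second-to-last letter is 'n' (sakabinf → sakabinfak, wilidronh → wilidronhak) add -ak.
So homanh → homanhak.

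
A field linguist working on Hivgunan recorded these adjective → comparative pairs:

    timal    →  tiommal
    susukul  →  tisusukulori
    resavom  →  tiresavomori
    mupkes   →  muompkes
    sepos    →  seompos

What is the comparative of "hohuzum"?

tihohuzumori

"hohuzum" has 3 vowels. The stems with 3 vowels (resavom → tiresavomori, susukul → tisusukulori) add ti- … -ori around the stem.
So hohuzum → tihohuzumori.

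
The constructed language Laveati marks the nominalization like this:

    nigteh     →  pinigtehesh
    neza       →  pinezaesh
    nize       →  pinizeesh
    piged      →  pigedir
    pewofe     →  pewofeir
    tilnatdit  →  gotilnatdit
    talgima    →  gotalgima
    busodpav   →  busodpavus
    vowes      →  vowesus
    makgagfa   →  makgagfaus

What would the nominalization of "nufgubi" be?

"nufgubi" begins with n-. The stems beginning with n- (nigteh → pinigtehesh, neza → pinezaesh, nize → pinizeesh) add pi- … -esh around the stem.
So nufgubi → pinufgubiesh.

pinufgubiesh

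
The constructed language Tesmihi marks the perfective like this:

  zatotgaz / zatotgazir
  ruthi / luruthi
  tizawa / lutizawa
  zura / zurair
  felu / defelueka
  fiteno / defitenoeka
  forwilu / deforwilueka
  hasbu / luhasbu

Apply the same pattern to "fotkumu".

defotkumueka

felu and hasbu both end in -u yet inflect differently (defelueka, luhasbu), so the final letter is not what conditions the rule; the first letter is.
"fotkumu" begins with f-. The stems beginning with f- (felu → defelueka, fiteno → defitenoeka, forwilu → deforwilueka) add de- … -eka around the stem.
So fotkumu → defotkumueka.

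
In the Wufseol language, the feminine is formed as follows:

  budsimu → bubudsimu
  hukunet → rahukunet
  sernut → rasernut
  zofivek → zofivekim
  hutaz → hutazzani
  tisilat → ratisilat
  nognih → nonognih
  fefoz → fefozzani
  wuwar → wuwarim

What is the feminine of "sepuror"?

"sepuror" ends in -r. The one such stem in the data (wuwar → wuwarim) adds -im, so the same rule applies.
The other patterns: stems ending in -z double the final consonant and add -ani; stems ending in -t add the prefix ra-; stems ending in -h or -u repeat the first consonant+vowel as a prefix.
So sepuror → sepurorim.

sepurorim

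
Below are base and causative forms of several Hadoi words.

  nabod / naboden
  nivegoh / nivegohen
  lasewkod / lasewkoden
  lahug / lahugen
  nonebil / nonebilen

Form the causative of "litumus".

Every pair shown (nabod → naboden, nivegoh → nivegohen, lasewkod → lasewkoden, …) follows the same rule: add -en.
So litumus → litumusen.

litumusen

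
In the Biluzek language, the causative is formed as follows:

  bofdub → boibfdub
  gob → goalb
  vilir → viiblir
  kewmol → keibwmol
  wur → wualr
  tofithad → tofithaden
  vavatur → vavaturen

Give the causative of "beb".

wur and vilir both end in -r yet inflect differently (wualr, viiblir), so the final letter is not what conditions the rule; the number of vowels is.
"beb" has 1 vowel. The stems with 1 vowel (gob → goalb, wur → wualr) insert -al- after the first vowel.
So beb → bealb.

bealb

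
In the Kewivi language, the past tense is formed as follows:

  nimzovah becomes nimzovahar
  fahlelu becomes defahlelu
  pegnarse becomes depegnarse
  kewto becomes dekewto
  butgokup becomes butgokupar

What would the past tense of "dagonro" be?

dedagonro

"dagonro" ends in a vowel. The stems ending in a vowel (kewto → dekewto, fahlelu → defahlelu, pegnarse → depegnarse) add the prefix de-.
The other pattern: stems ending in a consonant add -ar.
So dagonro → dedagonro.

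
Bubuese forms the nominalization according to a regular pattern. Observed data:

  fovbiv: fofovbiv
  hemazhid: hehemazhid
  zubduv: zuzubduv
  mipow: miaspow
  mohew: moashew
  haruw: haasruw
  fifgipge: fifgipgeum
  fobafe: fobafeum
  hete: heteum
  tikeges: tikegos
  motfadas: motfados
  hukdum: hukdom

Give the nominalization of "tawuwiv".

tatawuwiv

zubduv and haruw both have last vowel 'u' yet inflect differently (zuzubduv, haasruw), so the last vowel is not what conditions the rule; the final letter is.
"tawuwiv" ends in -v. The stems ending in -v (fovbiv → fofovbiv, zubduv → zuzubduv) repeat the first consonant+vowel as a prefix.
So tawuwiv → tatawuwiv.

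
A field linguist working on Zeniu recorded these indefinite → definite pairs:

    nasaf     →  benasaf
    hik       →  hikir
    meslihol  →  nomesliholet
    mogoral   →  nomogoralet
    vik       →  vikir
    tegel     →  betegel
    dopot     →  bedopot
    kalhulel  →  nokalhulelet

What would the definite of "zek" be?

zekir

tegel and meslihol both end in -l yet inflect differently (betegel, nomesliholet), so the final letter is not what conditions the rule; the number of vowels is.
"zek" has 1 vowel. The stems with 1 vowel (hik → hikir, vik → vikir) add -ir.
So zek → zekir.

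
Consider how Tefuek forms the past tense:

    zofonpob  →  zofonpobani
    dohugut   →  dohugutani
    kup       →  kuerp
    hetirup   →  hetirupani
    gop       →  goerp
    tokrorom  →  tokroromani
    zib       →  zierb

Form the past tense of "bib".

"bib" has 1 vowel. The stems with 1 vowel (zib → zierb, kup → kuerp, gop → goerp) insert -er- after the first vowel.
The other pattern: stems with 3 vowels add -ani.
So bib → bierb.

bierb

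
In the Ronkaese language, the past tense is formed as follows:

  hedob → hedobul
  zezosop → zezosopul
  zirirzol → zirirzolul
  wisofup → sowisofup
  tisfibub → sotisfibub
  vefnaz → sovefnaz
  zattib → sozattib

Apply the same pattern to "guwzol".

"guwzol" has last vowel 'o'. The stems whose last vowel is 'o' (hedob → hedobul, zezosop → zezosopul, zirirzol → zirirzolul) add -ul.
The other pattern: stems whose last vowel is 'a', 'i' or 'u' add the prefix so-.
So guwzol → guwzolul.

guwzolul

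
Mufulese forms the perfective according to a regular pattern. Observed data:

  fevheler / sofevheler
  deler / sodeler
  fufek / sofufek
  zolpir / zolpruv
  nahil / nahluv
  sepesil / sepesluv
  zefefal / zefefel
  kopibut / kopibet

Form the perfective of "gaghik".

gaghkuv

fevheler and zolpir both end in -r yet inflect differently (sofevheler, zolpruv), so the final letter is not what conditions the rule; the last vowel is.
"gaghik" has last vowel 'i'. The stems whose last vowel is 'i' (zolpir → zolpruv, nahil → nahluv, sepesil → sepesluv) delete the last vowel and add -uv.
The other patterns: stems whose last vowel is 'e' add the prefix so-; stems whose last vowel is 'a' or 'u' change the last vowel to 'e'.
So gaghik → gaghkuv.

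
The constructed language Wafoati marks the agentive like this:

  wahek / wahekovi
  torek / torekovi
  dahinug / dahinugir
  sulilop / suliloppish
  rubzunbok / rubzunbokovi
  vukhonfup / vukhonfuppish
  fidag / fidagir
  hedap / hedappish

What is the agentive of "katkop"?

"katkop" ends in -p. The stems ending in -p (vukhonfup → vukhonfuppish, hedap → hedappish, sulilop → suliloppish) double the final consonant and add -ish.
The other patterns: stems ending in -g add -ir; stems ending in -k add -ovi.
So katkop → katkoppish.

katkoppish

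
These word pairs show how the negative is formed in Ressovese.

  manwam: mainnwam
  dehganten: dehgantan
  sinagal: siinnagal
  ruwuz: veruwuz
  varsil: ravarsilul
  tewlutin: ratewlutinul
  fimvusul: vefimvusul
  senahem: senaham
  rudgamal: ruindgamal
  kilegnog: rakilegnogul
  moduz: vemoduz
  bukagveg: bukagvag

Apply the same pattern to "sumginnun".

tewlutin and dehganten both end in -n yet inflect differently (ratewlutinul, dehgantan), so the final letter is not what conditions the rule; the last vowel is.
"sumginnun" has last vowel 'u'. The stems whose last vowel is 'u' (moduz → vemoduz, fimvusul → vefimvusul, ruwuz → veruwuz) add the prefix ve-.
So sumginnun → vesumginnun.

vesumginnun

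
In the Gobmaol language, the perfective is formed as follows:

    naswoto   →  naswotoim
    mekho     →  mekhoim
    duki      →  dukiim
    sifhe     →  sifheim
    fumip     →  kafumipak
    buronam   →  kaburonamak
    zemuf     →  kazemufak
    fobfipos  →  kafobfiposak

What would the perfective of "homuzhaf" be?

kahomuzhafak

duki and fumip both have last vowel 'i' yet inflect differently (dukiim, kafumipak), so the last vowel is not what conditions the rule; whether the stem ends in a vowel or a consonant is.
"homuzhaf" ends in a consonant. The stems ending in a consonant (fumip → kafumipak, buronam → kaburonamak, zemuf → kazemufak) add ka- … -ak around the stem.
The other pattern: stems ending in a vowel add -im.
So homuzhaf → kahomuzhafak.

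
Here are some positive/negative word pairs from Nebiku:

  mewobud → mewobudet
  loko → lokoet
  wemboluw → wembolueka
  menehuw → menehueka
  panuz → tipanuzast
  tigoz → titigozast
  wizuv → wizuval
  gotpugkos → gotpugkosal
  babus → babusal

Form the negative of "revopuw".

revopueka

mewobud and wemboluw both have last vowel 'u' yet inflect differently (mewobudet, wembolueka), so the last vowel is not what conditions the rule; the final letter is.
"revopuw" ends in -w. The stems ending in -w (wemboluw → wembolueka, menehuw → menehueka) drop the final letter and add -eka.
The other patterns: stems ending in -d or -o add -et; stems ending in -z add ti- … -ast around the stem; stems ending in -s or -v add -al.
So revopuw → revopueka.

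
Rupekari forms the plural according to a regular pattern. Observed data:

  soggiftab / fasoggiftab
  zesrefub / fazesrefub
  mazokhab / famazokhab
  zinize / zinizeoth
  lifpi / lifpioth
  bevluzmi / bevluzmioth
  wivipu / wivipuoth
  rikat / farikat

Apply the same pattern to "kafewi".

wivipu and zesrefub both have last vowel 'u' yet inflect differently (wivipuoth, fazesrefub), so the last vowel is not what conditions the rule; whether the stem ends in a vowel or a consonant is.
"kafewi" ends in a vowel. The stems ending in a vowel (bevluzmi → bevluzmioth, wivipu → wivipuoth, lifpi → lifpioth) add -oth.
The other pattern: stems ending in a consonant add the prefix fa-.
So kafewi → kafewioth.

kafewioth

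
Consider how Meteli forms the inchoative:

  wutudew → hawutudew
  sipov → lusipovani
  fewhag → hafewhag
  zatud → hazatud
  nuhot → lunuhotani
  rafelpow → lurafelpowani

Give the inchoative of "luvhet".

haluvhet

rafelpow and wutudew both end in -w yet inflect differently (lurafelpowani, hawutudew), so the final letter is not what conditions the rule; the last vowel is.
"luvhet" has last vowel 'e'. The one such stem in the data (wutudew → hawutudew) adds the prefix ha-, so the same rule applies.
The other pattern: stems whose last vowel is 'o' add lu- … -ani around the stem.
So luvhet → haluvhet.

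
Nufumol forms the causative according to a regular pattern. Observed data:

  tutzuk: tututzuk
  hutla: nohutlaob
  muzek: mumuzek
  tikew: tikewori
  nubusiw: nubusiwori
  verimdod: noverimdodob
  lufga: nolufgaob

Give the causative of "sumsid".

nosumsidob

tikew and muzek both have last vowel 'e' yet inflect differently (tikewori, mumuzek), so the last vowel is not what conditions the rule; the final letter is.
"sumsid" ends in -d. The one such stem in the data (verimdod → noverimdodob) adds no- … -ob around the stem, so the same rule applies.
So sumsid → nosumsidob.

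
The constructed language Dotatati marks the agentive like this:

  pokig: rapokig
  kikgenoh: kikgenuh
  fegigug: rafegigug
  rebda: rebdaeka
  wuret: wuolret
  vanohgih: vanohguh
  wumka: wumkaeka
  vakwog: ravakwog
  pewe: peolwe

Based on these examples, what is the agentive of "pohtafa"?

pohtafaeka

"pohtafa" ends in -a. The stems ending in -a (rebda → rebdaeka, wumka → wumkaeka) add -eka.
So pohtafa → pohtafaeka.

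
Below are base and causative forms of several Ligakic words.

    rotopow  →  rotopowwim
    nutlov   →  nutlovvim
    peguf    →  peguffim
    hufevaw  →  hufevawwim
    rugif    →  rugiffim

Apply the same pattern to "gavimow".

gavimowwim

Every pair shown (rotopow → rotopowwim, nutlov → nutlovvim, peguf → peguffim, …) follows the same rule: double the final consonant and add -im.
So gavimow → gavimowwim.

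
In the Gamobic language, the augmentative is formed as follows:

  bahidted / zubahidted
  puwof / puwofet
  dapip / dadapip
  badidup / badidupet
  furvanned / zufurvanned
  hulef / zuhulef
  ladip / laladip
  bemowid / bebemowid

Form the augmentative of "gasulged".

ladip and badidup both end in -p yet inflect differently (laladip, badidupet), so the final letter is not what conditions the rule; the last vowel is.
"gasulged" has last vowel 'e'. The stems whose last vowel is 'e' (furvanned → zufurvanned, hulef → zuhulef, bahidted → zubahidted) add the prefix zu-.
So gasulged → zugasulged.

zugasulged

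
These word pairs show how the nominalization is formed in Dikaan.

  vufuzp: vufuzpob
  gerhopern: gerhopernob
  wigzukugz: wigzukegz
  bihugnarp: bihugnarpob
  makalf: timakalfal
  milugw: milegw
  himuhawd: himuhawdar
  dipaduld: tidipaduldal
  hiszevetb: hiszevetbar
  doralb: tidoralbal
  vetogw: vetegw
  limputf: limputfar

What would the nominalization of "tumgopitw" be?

tumgopitwar

dipaduld and himuhawd both end in -d yet inflect differently (tidipaduldal, himuhawdar), so the final letter is not what conditions the rule; the second-to-last letter is.
"tumgopitw" has second-to-last letter 't'. The stems whose second-to-last letter is 't' (limputf → limputfar, hiszevetb → hiszevetbar) add -ar.
So tumgopitw → tumgopitwar.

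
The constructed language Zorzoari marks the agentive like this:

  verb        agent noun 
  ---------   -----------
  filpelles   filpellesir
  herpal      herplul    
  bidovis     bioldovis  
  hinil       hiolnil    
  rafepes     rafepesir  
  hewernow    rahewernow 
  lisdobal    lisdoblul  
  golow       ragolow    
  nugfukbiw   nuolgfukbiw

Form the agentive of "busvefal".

filpelles and bidovis both end in -s yet inflect differently (filpellesir, bioldovis), so the final letter is not what conditions the rule; the last vowel is.
"busvefal" has last vowel 'a'. The stems whose last vowel is 'a' (lisdobal → lisdoblul, herpal → herplul) delete the last vowel and add -ul.
The other patterns: stems whose last vowel is 'e' add -ir; stems whose last vowel is 'i' insert -ol- after the first vowel; stems whose last vowel is 'o' add the prefix ra-.
So busvefal → busveflul.

busveflul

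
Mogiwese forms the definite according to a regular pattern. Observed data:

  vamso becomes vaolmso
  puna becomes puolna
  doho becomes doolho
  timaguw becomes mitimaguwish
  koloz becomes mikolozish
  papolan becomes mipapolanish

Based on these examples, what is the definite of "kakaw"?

vamso and koloz both have last vowel 'o' yet inflect differently (vaolmso, mikolozish), so the last vowel is not what conditions the rule; whether the stem ends in a vowel or a consonant is.
"kakaw" ends in a consonant. The stems ending in a consonant (timaguw → mitimaguwish, koloz → mikolozish, papolan → mipapolanish) add mi- … -ish around the stem.
The other pattern: stems ending in a vowel insert -ol- after the first vowel.
So kakaw → mikakawish.

mikakawish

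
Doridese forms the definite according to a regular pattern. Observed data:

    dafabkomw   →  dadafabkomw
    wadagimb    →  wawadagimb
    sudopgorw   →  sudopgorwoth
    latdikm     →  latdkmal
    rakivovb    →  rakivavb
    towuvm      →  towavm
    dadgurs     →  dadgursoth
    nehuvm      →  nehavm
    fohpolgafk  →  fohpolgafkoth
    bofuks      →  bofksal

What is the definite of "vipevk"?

"vipevk" has second-to-last letter 'v'. The stems whose second-to-last letter is 'v' (nehuvm → nehavm, towuvm → towavm, rakivovb → rakivavb) change the last vowel to 'a'.
So vipevk → vipavk.

vipavk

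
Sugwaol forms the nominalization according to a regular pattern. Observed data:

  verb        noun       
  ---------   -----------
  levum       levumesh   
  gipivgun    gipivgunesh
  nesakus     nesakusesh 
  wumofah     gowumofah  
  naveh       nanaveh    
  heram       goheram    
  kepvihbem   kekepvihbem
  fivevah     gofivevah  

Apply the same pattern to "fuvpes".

"fuvpes" has last vowel 'e'. The stems whose last vowel is 'e' (kepvihbem → kekepvihbem, naveh → nanaveh) repeat the first consonant+vowel as a prefix.
The other patterns: stems whose last vowel is 'a' add the prefix go-; stems whose last vowel is 'u' add -esh.
So fuvpes → fufuvpes.

fufuvpes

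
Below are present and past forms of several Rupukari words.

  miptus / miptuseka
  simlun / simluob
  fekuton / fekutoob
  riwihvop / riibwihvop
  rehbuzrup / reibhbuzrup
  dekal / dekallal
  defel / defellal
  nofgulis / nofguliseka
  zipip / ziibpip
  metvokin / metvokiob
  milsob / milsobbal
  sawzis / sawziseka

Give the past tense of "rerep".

"rerep" ends in -p. The stems ending in -p (rehbuzrup → reibhbuzrup, riwihvop → riibwihvop, zipip → ziibpip) insert -ib- after the first vowel.
So rerep → reibrep.

reibrep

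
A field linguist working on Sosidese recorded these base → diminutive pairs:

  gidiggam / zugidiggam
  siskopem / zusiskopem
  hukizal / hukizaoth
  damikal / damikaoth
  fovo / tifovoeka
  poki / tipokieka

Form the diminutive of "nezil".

"nezil" ends in -l. The stems ending in -l (hukizal → hukizaoth, damikal → damikaoth) drop the final letter and add -oth.
So nezil → nezioth.

nezioth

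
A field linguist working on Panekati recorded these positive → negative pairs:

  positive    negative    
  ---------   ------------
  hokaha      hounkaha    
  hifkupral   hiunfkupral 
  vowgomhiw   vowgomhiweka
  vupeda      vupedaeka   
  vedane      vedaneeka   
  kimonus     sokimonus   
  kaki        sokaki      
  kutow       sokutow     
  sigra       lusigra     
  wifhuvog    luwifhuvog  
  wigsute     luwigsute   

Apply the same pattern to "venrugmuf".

venrugmufeka

hokaha and vupeda both end in -a yet inflect differently (hounkaha, vupedaeka), so the final letter is not what conditions the rule; the first letter is.
"venrugmuf" begins with v-. The stems beginning with v- (vowgomhiw → vowgomhiweka, vupeda → vupedaeka, vedane → vedaneeka) add -eka.
The other patterns: stems beginning with h- insert -un- after the first vowel; stems beginning with k- add the prefix so-; stems beginning with s- or w- add the prefix lu-.
So venrugmuf → venrugmufeka.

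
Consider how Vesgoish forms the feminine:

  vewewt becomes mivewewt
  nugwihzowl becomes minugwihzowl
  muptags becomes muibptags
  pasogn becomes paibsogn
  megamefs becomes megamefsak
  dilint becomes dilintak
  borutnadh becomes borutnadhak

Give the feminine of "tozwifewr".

mitozwifewr

muptags and megamefs both end in -s yet inflect differently (muibptags, megamefsak), so the final letter is not what conditions the rule; the second-to-last letter is.
"tozwifewr" has second-to-last letter 'w'. The stems whose second-to-last letter is 'w' (vewewt → mivewewt, nugwihzowl → minugwihzowl) add the prefix mi-.
The other patterns: stems whose second-to-last letter is 'g' insert -ib- after the first vowel; stems whose second-to-last letter is 'd', 'f' or 'n' add -ak.
So tozwifewr → mitozwifewr.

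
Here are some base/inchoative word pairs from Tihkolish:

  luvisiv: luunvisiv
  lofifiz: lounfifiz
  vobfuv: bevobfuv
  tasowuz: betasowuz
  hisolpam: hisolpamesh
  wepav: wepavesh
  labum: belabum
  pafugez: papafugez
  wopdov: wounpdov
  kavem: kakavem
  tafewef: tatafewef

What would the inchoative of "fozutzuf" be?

kavem and labum both end in -m yet inflect differently (kakavem, belabum), so the final letter is not what conditions the rule; the last vowel is.
"fozutzuf" has last vowel 'u'. The stems whose last vowel is 'u' (labum → belabum, vobfuv → bevobfuv, tasowuz → betasowuz) add the prefix be-.
So fozutzuf → befozutzuf.

befozutzuf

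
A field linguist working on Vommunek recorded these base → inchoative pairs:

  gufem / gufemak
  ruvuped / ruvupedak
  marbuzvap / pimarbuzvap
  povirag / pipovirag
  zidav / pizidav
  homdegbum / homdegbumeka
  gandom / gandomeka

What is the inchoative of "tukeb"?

gufem and homdegbum both end in -m yet inflect differently (gufemak, homdegbumeka), so the final letter is not what conditions the rule; the last vowel is.
"tukeb" has last vowel 'e'. The stems whose last vowel is 'e' (gufem → gufemak, ruvuped → ruvupedak) add -ak.
The other patterns: stems whose last vowel is 'a' add the prefix pi-; stems whose last vowel is 'o' or 'u' add -eka.
So tukeb → tukebak.

tukebak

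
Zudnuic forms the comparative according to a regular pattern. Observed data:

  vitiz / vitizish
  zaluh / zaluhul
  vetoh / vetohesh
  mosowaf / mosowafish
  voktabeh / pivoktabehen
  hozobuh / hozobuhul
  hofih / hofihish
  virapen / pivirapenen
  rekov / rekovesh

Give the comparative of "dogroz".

dogrozesh

"dogroz" has last vowel 'o'. The stems whose last vowel is 'o' (rekov → rekovesh, vetoh → vetohesh) add -esh.
So dogroz → dogrozesh.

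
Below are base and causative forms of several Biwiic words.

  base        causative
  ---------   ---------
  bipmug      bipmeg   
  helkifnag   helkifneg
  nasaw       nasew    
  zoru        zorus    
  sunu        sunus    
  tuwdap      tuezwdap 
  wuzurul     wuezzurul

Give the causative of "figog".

bipmug and zoru both have last vowel 'u' yet inflect differently (bipmeg, zorus), so the last vowel is not what conditions the rule; the final letter is.
"figog" ends in -g. The stems ending in -g (bipmug → bipmeg, helkifnag → helkifneg) change the last vowel to 'e'.
The other patterns: stems ending in -u drop the final letter and add -us; stems ending in -l or -p insert -ez- after the first vowel.
So figog → figeg.

figeg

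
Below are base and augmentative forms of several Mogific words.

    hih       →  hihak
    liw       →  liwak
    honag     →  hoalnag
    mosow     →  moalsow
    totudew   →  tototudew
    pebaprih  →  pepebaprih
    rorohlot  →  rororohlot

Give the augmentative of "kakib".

kaalkib

liw and mosow both end in -w yet inflect differently (liwak, moalsow), so the final letter is not what conditions the rule; the number of vowels is.
"kakib" has 2 vowels. The stems with 2 vowels (honag → hoalnag, mosow → moalsow) insert -al- after the first vowel.
So kakib → kaalkib.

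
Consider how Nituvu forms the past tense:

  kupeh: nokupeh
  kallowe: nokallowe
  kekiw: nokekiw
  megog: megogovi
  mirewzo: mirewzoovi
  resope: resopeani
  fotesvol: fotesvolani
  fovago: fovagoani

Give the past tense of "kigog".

nokigog

"kigog" begins with k-. The stems beginning with k- (kupeh → nokupeh, kallowe → nokallowe, kekiw → nokekiw) add the prefix no-.
So kigog → nokigog.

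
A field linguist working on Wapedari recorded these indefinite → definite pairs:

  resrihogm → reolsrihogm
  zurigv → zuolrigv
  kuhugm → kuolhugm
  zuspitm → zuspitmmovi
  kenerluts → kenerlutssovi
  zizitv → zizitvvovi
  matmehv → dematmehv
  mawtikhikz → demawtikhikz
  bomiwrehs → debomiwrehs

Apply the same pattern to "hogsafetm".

hogsafetmmovi

resrihogm and zuspitm both end in -m yet inflect differently (reolsrihogm, zuspitmmovi), so the final letter is not what conditions the rule; the second-to-last letter is.
"hogsafetm" has second-to-last letter 't'. The stems whose second-to-last letter is 't' (zuspitm → zuspitmmovi, kenerluts → kenerlutssovi, zizitv → zizitvvovi) double the final consonant and add -ovi.
The other patterns: stems whose second-to-last letter is 'g' insert -ol- after the first vowel; stems whose second-to-last letter is 'h' or 'k' add the prefix de-.
So hogsafetm → hogsafetmmovi.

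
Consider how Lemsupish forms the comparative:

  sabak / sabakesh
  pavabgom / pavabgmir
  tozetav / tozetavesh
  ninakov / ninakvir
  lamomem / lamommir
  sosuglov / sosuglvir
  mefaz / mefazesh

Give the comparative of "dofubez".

"dofubez" has last vowel 'e'. The one such stem in the data (lamomem → lamommir) deletes the last vowel and adds -ir (as do ninakov, pavabgom), so the same rule applies.
The other pattern: stems whose last vowel is 'a' add -esh.
So dofubez → dofubzir.

dofubzir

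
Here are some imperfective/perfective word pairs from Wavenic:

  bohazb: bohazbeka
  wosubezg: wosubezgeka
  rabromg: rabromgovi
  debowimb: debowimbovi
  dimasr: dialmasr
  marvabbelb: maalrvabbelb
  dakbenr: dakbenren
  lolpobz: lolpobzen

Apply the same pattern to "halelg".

wosubezg and rabromg both end in -g yet inflect differently (wosubezgeka, rabromgovi), so the final letter is not what conditions the rule; the second-to-last letter is.
"halelg" has second-to-last letter 'l'. The one such stem in the data (marvabbelb → maalrvabbelb) inserts -al- after the first vowel (as does dimasr), so the same rule applies.
So halelg → haallelg.

haallelg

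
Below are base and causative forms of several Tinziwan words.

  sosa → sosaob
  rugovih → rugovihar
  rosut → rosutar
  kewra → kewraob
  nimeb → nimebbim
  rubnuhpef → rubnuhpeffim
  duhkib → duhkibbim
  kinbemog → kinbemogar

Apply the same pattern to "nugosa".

nugosaob

duhkib and rugovih both have last vowel 'i' yet inflect differently (duhkibbim, rugovihar), so the last vowel is not what conditions the rule; the final letter is.
"nugosa" ends in -a. The stems ending in -a (sosa → sosaob, kewra → kewraob) add -ob.
So nugosa → nugosaob.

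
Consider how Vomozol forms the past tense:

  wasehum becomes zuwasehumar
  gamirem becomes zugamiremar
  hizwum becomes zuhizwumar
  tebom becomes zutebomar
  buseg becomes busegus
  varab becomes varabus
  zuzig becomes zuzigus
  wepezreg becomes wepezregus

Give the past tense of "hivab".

gamirem and buseg both have last vowel 'e' yet inflect differently (zugamiremar, busegus), so the last vowel is not what conditions the rule; the final letter is.
"hivab" ends in -b. The one such stem in the data (varab → varabus) adds -us, so the same rule applies.
The other pattern: stems ending in -m add zu- … -ar around the stem.
So hivab → hivabus.

hivabus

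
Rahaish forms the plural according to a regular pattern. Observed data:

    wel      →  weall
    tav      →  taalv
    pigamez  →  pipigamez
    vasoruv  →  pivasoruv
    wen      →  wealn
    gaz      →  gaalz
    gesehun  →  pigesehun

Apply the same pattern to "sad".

saald

gaz and pigamez both end in -z yet inflect differently (gaalz, pipigamez), so the final letter is not what conditions the rule; the number of vowels is.
"sad" has 1 vowel. The stems with 1 vowel (tav → taalv, wen → wealn, wel → weall) insert -al- after the first vowel.
The other pattern: stems with 3 vowels add the prefix pi-.
So sad → saald.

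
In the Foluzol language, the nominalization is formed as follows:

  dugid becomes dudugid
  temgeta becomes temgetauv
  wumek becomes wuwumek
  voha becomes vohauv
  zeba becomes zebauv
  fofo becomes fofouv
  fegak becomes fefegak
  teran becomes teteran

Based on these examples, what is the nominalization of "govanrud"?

voha and fegak both have last vowel 'a' yet inflect differently (vohauv, fefegak), so the last vowel is not what conditions the rule; whether the stem ends in a vowel or a consonant is.
"govanrud" ends in a consonant. The stems ending in a consonant (fegak → fefegak, dugid → dudugid, wumek → wuwumek) repeat the first consonant+vowel as a prefix.
The other pattern: stems ending in a vowel add -uv.
So govanrud → gogovanrud.

gogovanrud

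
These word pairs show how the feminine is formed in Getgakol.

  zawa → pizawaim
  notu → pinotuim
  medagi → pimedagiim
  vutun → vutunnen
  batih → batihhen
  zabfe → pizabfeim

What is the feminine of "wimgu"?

notu and vutun both have last vowel 'u' yet inflect differently (pinotuim, vutunnen), so the last vowel is not what conditions the rule; whether the stem ends in a vowel or a consonant is.
"wimgu" ends in a vowel. The stems ending in a vowel (zawa → pizawaim, zabfe → pizabfeim, notu → pinotuim) add pi- … -im around the stem.
The other pattern: stems ending in a consonant double the final consonant and add -en.
So wimgu → piwimguim.

piwimguim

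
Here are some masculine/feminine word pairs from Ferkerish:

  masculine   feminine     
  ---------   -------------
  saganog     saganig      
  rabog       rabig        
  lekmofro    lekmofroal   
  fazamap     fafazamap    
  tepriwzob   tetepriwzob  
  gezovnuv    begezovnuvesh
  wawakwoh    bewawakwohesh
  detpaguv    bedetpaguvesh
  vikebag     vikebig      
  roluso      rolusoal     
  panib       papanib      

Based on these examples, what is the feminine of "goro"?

"goro" ends in -o. The stems ending in -o (roluso → rolusoal, lekmofro → lekmofroal) add -al.
The other patterns: stems ending in -h or -v add be- … -esh around the stem; stems ending in -g change the last vowel to 'i'; stems ending in -b or -p repeat the first consonant+vowel as a prefix.
So goro → goroal.

goroal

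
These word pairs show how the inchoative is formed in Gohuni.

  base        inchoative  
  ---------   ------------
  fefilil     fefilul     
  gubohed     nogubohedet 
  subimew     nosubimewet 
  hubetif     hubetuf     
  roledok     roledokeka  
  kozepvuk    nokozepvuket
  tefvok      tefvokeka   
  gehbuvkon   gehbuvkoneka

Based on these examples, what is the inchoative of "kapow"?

"kapow" has last vowel 'o'. The stems whose last vowel is 'o' (roledok → roledokeka, tefvok → tefvokeka, gehbuvkon → gehbuvkoneka) add -eka.
So kapow → kapoweka.

kapoweka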